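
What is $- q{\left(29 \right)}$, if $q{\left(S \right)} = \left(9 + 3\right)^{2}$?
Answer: $-144$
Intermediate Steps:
$q{\left(S \right)} = 144$ ($q{\left(S \right)} = 12^{2} = 144$)
$- q{\left(29 \right)} = \left(-1\right) 144 = -144$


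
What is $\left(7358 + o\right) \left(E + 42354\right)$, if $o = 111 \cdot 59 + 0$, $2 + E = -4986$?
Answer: $519648962$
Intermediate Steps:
$E = -4988$ ($E = -2 - 4986 = -4988$)
$o = 6549$ ($o = 6549 + 0 = 6549$)
$\left(7358 + o\right) \left(E + 42354\right) = \left(7358 + 6549\right) \left(-4988 + 42354\right) = 13907 \cdot 37366 = 519648962$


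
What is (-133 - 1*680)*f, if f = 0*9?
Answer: 0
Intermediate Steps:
f = 0
(-133 - 1*680)*f = (-133 - 1*680)*0 = (-133 - 680)*0 = -813*0 = 0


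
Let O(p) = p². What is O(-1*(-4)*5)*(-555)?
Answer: -222000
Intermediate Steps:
O(-1*(-4)*5)*(-555) = (-1*(-4)*5)²*(-555) = (4*5)²*(-555) = 20²*(-555) = 400*(-555) = -222000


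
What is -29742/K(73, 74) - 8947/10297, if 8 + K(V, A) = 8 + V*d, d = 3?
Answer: -102737589/751681 ≈ -136.68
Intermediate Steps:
K(V, A) = 3*V (K(V, A) = -8 + (8 + V*3) = -8 + (8 + 3*V) = 3*V)
-29742/K(73, 74) - 8947/10297 = -29742/(3*73) - 8947/10297 = -29742/219 - 8947*1/10297 = -29742*1/219 - 8947/10297 = -9914/73 - 8947/10297 = -102737589/751681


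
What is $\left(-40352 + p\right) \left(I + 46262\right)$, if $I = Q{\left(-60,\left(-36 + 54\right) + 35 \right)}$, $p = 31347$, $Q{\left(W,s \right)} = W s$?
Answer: $-387953410$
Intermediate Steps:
$I = -3180$ ($I = - 60 \left(\left(-36 + 54\right) + 35\right) = - 60 \left(18 + 35\right) = \left(-60\right) 53 = -3180$)
$\left(-40352 + p\right) \left(I + 46262\right) = \left(-40352 + 31347\right) \left(-3180 + 46262\right) = \left(-9005\right) 43082 = -387953410$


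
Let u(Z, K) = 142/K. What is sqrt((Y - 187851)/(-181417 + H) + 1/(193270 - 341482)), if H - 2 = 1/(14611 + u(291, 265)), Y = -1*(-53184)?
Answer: sqrt(6208342224175026342648259121165)/2891983440345630 ≈ 0.86157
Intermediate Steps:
Y = 53184
H = 7744379/3872057 (H = 2 + 1/(14611 + 142/265) = 2 + 1/(3872057/265) = 2 + 265/3872057 = 7744379/3872057 ≈ 2.0001)
sqrt((Y - 187851)/(-181417 + H) + 1/(193270 - 341482)) = sqrt((53184 - 187851)/(-181417 + 7744379/3872057) + 1/(193270 - 341482)) = sqrt(-134667/(-702449220390/3872057) + 1/(-148212)) = sqrt(-134667*(-3872057/702449220390) - 1/148212) = sqrt(173812766673/234149740130 - 1/148212) = sqrt(12880451812199273/17351900642073780) = sqrt(6208342224175026342648259121165)/2891983440345630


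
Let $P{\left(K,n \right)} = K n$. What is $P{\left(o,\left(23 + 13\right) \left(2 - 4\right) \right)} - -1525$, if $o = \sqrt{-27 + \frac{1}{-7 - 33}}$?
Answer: $1525 - \frac{18 i \sqrt{10810}}{5} \approx 1525.0 - 374.3 i$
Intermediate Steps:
$o = \frac{i \sqrt{10810}}{20}$ ($o = \sqrt{-27 + \frac{1}{-40}} = \sqrt{-27 - \frac{1}{40}} = \sqrt{- \frac{1081}{40}} = \frac{i \sqrt{10810}}{20} \approx 5.1986 i$)
$P{\left(o,\left(23 + 13\right) \left(2 - 4\right) \right)} - -1525 = \frac{i \sqrt{10810}}{20} \left(23 + 13\right) \left(2 - 4\right) - -1525 = \frac{i \sqrt{10810}}{20} \cdot 36 \left(-2\right) + 1525 = \frac{i \sqrt{10810}}{20} \left(-72\right) + 1525 = - \frac{18 i \sqrt{10810}}{5} + 1525 = 1525 - \frac{18 i \sqrt{10810}}{5}$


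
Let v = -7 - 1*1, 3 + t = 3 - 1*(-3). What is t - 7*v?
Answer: 59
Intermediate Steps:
t = 3 (t = -3 + (3 - 1*(-3)) = -3 + (3 + 3) = -3 + 6 = 3)
v = -8 (v = -7 - 1 = -8)
t - 7*v = 3 - 7*(-8) = 3 + 56 = 59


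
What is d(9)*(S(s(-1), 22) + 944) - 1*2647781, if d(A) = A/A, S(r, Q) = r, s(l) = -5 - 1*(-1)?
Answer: -2646841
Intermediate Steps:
s(l) = -4 (s(l) = -5 + 1 = -4)
d(A) = 1
d(9)*(S(s(-1), 22) + 944) - 1*2647781 = 1*(-4 + 944) - 1*2647781 = 1*940 - 2647781 = 940 - 2647781 = -2646841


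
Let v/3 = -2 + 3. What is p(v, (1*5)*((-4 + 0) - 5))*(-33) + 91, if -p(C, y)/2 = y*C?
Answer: -8819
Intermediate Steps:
v = 3 (v = 3*(-2 + 3) = 3*1 = 3)
p(C, y) = -2*C*y (p(C, y) = -2*y*C = -2*C*y)
p(v, (1*5)*((-4 + 0) - 5))*(-33) + 91 = -2*3*(1*5)*((-4 + 0) - 5)*(-33) + 91 = -2*3*5*(-4 - 5)*(-33) + 91 = -2*3*5*(-9)*(-33) + 91 = -2*3*(-45)*(-33) + 91 = 270*(-33) + 91 = -8910 + 91 = -8819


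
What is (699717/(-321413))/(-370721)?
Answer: 699717/119154548773 ≈ 5.8723e-6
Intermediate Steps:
(699717/(-321413))/(-370721) = (699717*(-1/321413))*(-1/370721) = -699717/321413*(-1/370721) = 699717/119154548773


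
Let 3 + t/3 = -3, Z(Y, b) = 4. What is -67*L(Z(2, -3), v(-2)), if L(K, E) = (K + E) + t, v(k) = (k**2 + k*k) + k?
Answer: 536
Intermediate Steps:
t = -18 (t = -9 + 3*(-3) = -9 - 9 = -18)
v(k) = k + 2*k**2 (v(k) = (k**2 + k**2) + k = 2*k**2 + k = k + 2*k**2)
L(K, E) = -18 + E + K (L(K, E) = (K + E) - 18 = (E + K) - 18 = -18 + E + K)
-67*L(Z(2, -3), v(-2)) = -67*(-18 - 2*(1 + 2*(-2)) + 4) = -67*(-18 - 2*(1 - 4) + 4) = -67*(-18 - 2*(-3) + 4) = -67*(-18 + 6 + 4) = -67*(-8) = 536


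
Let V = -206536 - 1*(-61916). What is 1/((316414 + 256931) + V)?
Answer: 1/428725 ≈ 2.3325e-6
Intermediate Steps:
V = -144620 (V = -206536 + 61916 = -144620)
1/((316414 + 256931) + V) = 1/((316414 + 256931) - 144620) = 1/(573345 - 144620) = 1/428725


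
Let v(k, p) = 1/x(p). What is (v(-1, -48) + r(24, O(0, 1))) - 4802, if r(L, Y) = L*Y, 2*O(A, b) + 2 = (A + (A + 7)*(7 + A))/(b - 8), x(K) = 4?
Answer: -19639/4 ≈ -4909.8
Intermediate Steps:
O(A, b) = -1 + (A + (7 + A)**2)/(2*(-8 + b)) (O(A, b) = -1 + ((A + (A + 7)*(7 + A))/(b - 8))/2 = -1 + ((A + (7 + A)*(7 + A))/(-8 + b))/2 = -1 + ((A + (7 + A)**2)/(-8 + b))/2 = -1 + (A + (7 + A)**2)/(2*(-8 + b)))
v(k, p) = 1/4
(v(-1, -48) + r(24, O(0, 1))) - 4802 = (1/4 + 24*((16 + 0 + (7 + 0)**2 - 2*1)/(2*(-8 + 1)))) - 4802 = (1/4 + 24*((1/2)*(16 + 0 + 7**2 - 2)/(-7))) - 4802 = (1/4 + 24*((1/2)*(-1/7)*(16 + 0 + 49 - 2))) - 4802 = (1/4 + 24*((1/2)*(-1/7)*63)) - 4802 = (1/4 + 24*(-9/2)) - 4802 = (1/4 - 108) - 4802 = -431/4 - 4802 = -19639/4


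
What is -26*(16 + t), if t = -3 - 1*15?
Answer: 52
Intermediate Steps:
t = -18 (t = -3 - 15 = -18)
-26*(16 + t) = -26*(16 - 18) = -26*(-2) = 52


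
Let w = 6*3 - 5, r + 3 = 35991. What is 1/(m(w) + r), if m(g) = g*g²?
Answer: 1/38185 ≈ 2.6188e-5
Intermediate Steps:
r = 35988 (r = -3 + 35991 = 35988)
w = 13 (w = 18 - 5 = 13)
m(g) = g³
1/(m(w) + r) = 1/(13³ + 35988) = 1/(2197 + 35988) = 1/38185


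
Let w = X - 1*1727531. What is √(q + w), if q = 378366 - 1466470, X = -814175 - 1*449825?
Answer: I*√4079635 ≈ 2019.8*I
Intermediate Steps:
X = -1264000 (X = -814175 - 449825 = -1264000)
q = -1088104
w = -2991531 (w = -1264000 - 1*1727531 = -1264000 - 1727531 = -2991531)
√(q + w) = √(-1088104 - 2991531) = √(-4079635) = I*√4079635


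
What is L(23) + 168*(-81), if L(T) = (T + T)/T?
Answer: -13606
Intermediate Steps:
L(T) = 2 (L(T) = (2*T)/T = 2)
L(23) + 168*(-81) = 2 + 168*(-81) = 2 - 13608 = -13606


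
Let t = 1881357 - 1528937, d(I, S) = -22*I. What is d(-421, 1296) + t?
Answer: 361682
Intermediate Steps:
t = 352420
d(-421, 1296) + t = -22*(-421) + 352420 = 9262 + 352420 = 361682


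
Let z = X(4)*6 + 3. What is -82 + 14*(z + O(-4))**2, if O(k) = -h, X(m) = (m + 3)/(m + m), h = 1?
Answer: 5231/8 ≈ 653.88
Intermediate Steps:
X(m) = (3 + m)/(2*m) (X(m) = (3 + m)/((2*m)) = (3 + m)*(1/(2*m)) = (3 + m)/(2*m))
z = 33/4 (z = ((1/2)*(3 + 4)/4)*6 + 3 = ((1/2)*(1/4)*7)*6 + 3 = (7/8)*6 + 3 = 21/4 + 3 = 33/4 ≈ 8.2500)
O(k) = -1 (O(k) = -1*1 = -1)
-82 + 14*(z + O(-4))**2 = -82 + 14*(33/4 - 1)**2 = -82 + 14*(29/4)**2 = -82 + 14*(841/16) = -82 + 5887/8 = 5231/8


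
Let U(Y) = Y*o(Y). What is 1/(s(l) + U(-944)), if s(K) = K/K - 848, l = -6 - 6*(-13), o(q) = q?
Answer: 1/890289 ≈ 1.1232e-6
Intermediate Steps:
l = 72 (l = -6 + 78 = 72)
U(Y) = Y**2 (U(Y) = Y*Y = Y**2)
s(K) = -847 (s(K) = 1 - 848 = -847)
1/(s(l) + U(-944)) = 1/(-847 + (-944)**2) = 1/(-847 + 891136) = 1/890289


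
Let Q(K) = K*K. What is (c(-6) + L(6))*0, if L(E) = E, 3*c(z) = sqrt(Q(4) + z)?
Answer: 0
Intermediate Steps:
Q(K) = K**2
c(z) = sqrt(16 + z)/3 (c(z) = sqrt(4**2 + z)/3 = sqrt(16 + z)/3)
(c(-6) + L(6))*0 = (sqrt(16 - 6)/3 + 6)*0 = (sqrt(10)/3 + 6)*0 = (6 + sqrt(10)/3)*0 = 0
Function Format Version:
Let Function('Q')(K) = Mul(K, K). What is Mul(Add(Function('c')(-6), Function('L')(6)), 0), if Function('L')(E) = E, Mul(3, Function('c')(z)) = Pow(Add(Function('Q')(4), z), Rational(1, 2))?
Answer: 0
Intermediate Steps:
Function('Q')(K) = Pow(K, 2)
Function('c')(z) = Mul(Rational(1, 3), Pow(Add(16, z), Rational(1, 2))) (Function('c')(z) = Mul(Rational(1, 3), Pow(Add(Pow(4, 2), z), Rational(1, 2))) = Mul(Rational(1, 3), Pow(Add(16, z), Rational(1, 2))))
Mul(Add(Function('c')(-6), Function('L')(6)), 0) = Mul(Add(Mul(Rational(1, 3), Pow(Add(16, -6), Rational(1, 2))), 6), 0) = Mul(Add(Mul(Rational(1, 3), Pow(10, Rational(1, 2))), 6), 0) = Mul(Add(6, Mul(Rational(1, 3), Pow(10, Rational(1, 2)))), 0) = 0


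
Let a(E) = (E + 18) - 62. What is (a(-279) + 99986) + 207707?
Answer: 307370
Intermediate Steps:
a(E) = -44 + E (a(E) = (18 + E) - 62 = -44 + E)
(a(-279) + 99986) + 207707 = ((-44 - 279) + 99986) + 207707 = (-323 + 99986) + 207707 = 99663 + 207707 = 307370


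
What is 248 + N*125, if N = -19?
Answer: -2127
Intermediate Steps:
248 + N*125 = 248 - 19*125 = 248 - 2375 = -2127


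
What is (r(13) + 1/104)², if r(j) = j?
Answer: 1830609/10816 ≈ 169.25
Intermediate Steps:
(r(13) + 1/104)² = (13 + 1/104)² = (1353/104)² = 1830609/10816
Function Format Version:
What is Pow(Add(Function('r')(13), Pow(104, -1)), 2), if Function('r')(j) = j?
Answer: Rational(1830609, 10816) ≈ 169.25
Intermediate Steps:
Pow(Add(Function('r')(13), Pow(104, -1)), 2) = Pow(Add(13, Pow(104, -1)), 2) = Pow(Add(13, Rational(1, 104)), 2) = Pow(Rational(1353, 104), 2) = Rational(1830609, 10816)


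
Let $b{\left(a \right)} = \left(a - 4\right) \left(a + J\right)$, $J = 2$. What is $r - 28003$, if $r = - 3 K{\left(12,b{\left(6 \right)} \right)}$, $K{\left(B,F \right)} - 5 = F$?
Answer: $-28066$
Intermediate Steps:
$b{\left(a \right)} = \left(-4 + a\right) \left(2 + a\right)$ ($b{\left(a \right)} = \left(a - 4\right) \left(a + 2\right) = \left(-4 + a\right) \left(2 + a\right)$)
$K{\left(B,F \right)} = 5 + F$
$r = -63$ ($r = - 3 \left(5 - \left(20 - 36\right)\right) = - 3 \left(5 - -16\right) = - 3 \left(5 + 16\right) = \left(-3\right) 21 = -63$)
$r - 28003 = -63 - 28003 = -28066$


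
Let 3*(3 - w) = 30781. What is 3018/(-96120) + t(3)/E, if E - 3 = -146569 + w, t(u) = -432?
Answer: -21588449/753692940 ≈ -0.028644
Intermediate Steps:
w = -30772/3 (w = 3 - ⅓*30781 = 3 - 30781/3 = -30772/3 ≈ -10257.)
E = -470470/3 (E = 3 + (-146569 - 30772/3) = 3 - 470479/3 = -470470/3 ≈ -1.5682e+5)
3018/(-96120) + t(3)/E = 3018/(-96120) - 432/(-470470/3) = 3018*(-1/96120) - 432*(-3/470470) = -503/16020 + 648/235235 = -21588449/753692940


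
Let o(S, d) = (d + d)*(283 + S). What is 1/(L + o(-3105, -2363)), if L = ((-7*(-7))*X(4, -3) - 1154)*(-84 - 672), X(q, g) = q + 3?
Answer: 1/13949888 ≈ 7.1685e-8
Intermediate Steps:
X(q, g) = 3 + q
o(S, d) = 2*d*(283 + S) (o(S, d) = (2*d)*(283 + S) = 2*d*(283 + S))
L = 613116 (L = ((-7*(-7))*(3 + 4) - 1154)*(-84 - 672) = (49*7 - 1154)*(-756) = (343 - 1154)*(-756) = -811*(-756) = 613116)
1/(L + o(-3105, -2363)) = 1/(613116 + 2*(-2363)*(283 - 3105)) = 1/(613116 + 2*(-2363)*(-2822)) = 1/(613116 + 13336772) = 1/13949888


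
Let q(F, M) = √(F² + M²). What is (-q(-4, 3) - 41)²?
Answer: 2116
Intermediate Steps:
(-q(-4, 3) - 41)² = (-√((-4)² + 3²) - 41)² = (-√(16 + 9) - 41)² = (-√25 - 41)² = (-1*5 - 41)² = (-5 - 41)² = (-46)² = 2116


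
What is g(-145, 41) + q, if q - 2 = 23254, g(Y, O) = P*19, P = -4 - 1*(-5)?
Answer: 23275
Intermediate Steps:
P = 1 (P = -4 + 5 = 1)
g(Y, O) = 19 (g(Y, O) = 1*19 = 19)
q = 23256 (q = 2 + 23254 = 23256)
g(-145, 41) + q = 19 + 23256 = 23275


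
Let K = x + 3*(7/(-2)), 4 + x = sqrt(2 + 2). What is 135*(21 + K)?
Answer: 2295/2 ≈ 1147.5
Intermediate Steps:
x = -2 (x = -4 + sqrt(2 + 2) = -4 + sqrt(4) = -4 + 2 = -2)
K = -25/2 (K = -2 + 3*(7/(-2)) = -2 + 3*(7*(-1/2)) = -2 + 3*(-7/2) = -2 - 21/2 = -25/2 ≈ -12.500)
135*(21 + K) = 135*(21 - 25/2) = 135*(17/2) = 2295/2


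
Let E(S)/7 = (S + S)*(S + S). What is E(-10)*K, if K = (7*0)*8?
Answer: 0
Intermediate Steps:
K = 0 (K = 0*8 = 0)
E(S) = 28*S**2 (E(S) = 7*((S + S)*(S + S)) = 7*((2*S)*(2*S)) = 7*(4*S**2) = 28*S**2)
E(-10)*K = (28*(-10)**2)*0 = (28*100)*0 = 2800*0 = 0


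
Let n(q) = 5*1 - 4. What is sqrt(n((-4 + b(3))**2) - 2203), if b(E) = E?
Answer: I*sqrt(2202) ≈ 46.925*I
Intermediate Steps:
n(q) = 1 (n(q) = 5 - 4 = 1)
sqrt(n((-4 + b(3))**2) - 2203) = sqrt(1 - 2203) = sqrt(-2202) = I*sqrt(2202)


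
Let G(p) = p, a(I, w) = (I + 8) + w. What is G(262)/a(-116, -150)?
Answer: -131/129 ≈ -1.0155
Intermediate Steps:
a(I, w) = 8 + I + w (a(I, w) = (8 + I) + w = 8 + I + w)
G(262)/a(-116, -150) = 262/(8 - 116 - 150) = 262/(-258) = 262*(-1/258) = -131/129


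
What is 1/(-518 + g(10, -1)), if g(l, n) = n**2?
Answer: -1/517 ≈ -0.0019342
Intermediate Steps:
1/(-518 + g(10, -1)) = 1/(-518 + (-1)**2) = 1/(-518 + 1) = 1/(-517) = -1/517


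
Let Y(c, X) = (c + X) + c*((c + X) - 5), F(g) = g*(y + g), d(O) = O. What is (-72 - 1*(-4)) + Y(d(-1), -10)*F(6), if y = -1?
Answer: 82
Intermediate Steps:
F(g) = g*(-1 + g)
Y(c, X) = X + c + c*(-5 + X + c) (Y(c, X) = (X + c) + c*((X + c) - 5) = (X + c) + c*(-5 + X + c) = X + c + c*(-5 + X + c))
(-72 - 1*(-4)) + Y(d(-1), -10)*F(6) = (-72 - 1*(-4)) + (-10 + (-1)² - 4*(-1) - 10*(-1))*(6*(-1 + 6)) = (-72 + 4) + (-10 + 1 + 4 + 10)*(6*5) = -68 + 5*30 = -68 + 150 = 82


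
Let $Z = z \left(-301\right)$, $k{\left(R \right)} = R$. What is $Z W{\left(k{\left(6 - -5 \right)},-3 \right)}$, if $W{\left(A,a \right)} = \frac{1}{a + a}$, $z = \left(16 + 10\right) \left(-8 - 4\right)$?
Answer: $-15652$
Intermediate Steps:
$z = -312$ ($z = 26 \left(-12\right) = -312$)
$W{\left(A,a \right)} = \frac{1}{2 a}$
$Z = 93912$ ($Z = \left(-312\right) \left(-301\right) = 93912$)
$Z W{\left(k{\left(6 - -5 \right)},-3 \right)} = 93912 \frac{1}{2 \left(-3\right)} = 93912 \cdot \frac{1}{2} \left(- \frac{1}{3}\right) = 93912 \left(- \frac{1}{6}\right) = -15652$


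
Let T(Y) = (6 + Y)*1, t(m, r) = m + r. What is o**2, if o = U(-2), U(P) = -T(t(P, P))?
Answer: 4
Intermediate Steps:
T(Y) = 6 + Y
U(P) = -6 - 2*P (U(P) = -(6 + (P + P)) = -(6 + 2*P) = -6 - 2*P)
o = -2 (o = -6 - 2*(-2) = -6 + 4 = -2)
o**2 = (-2)**2 = 4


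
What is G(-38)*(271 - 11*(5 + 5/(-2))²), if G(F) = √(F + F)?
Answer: 809*I*√19/2 ≈ 1763.2*I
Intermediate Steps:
G(F) = √2*√F (G(F) = √(2*F) = √2*√F)
G(-38)*(271 - 11*(5 + 5/(-2))²) = (√2*√(-38))*(271 - 11*(5 + 5/(-2))²) = (√2*(I*√38))*(271 - 11*(5 + 5*(-½))²) = (2*I*√19)*(271 - 11*(5 - 5/2)²) = (2*I*√19)*(271 - 11*(5/2)²) = (2*I*√19)*(271 - 11*25/4) = (2*I*√19)*(271 - 275/4) = (2*I*√19)*(809/4) = 809*I*√19/2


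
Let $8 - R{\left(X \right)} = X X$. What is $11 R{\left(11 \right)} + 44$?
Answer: $-1199$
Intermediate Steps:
$R{\left(X \right)} = 8 - X^{2}$ ($R{\left(X \right)} = 8 - X X = 8 - X^{2}$)
$11 R{\left(11 \right)} + 44 = 11 \left(8 - 11^{2}\right) + 44 = 11 \left(8 - 121\right) + 44 = 11 \left(-113\right) + 44 = -1243 + 44 = -1199$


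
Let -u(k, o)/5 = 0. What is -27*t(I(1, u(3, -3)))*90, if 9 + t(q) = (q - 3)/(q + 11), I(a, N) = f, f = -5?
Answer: 25110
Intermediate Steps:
u(k, o) = 0 (u(k, o) = -5*0 = 0)
I(a, N) = -5
t(q) = -9 + (-3 + q)/(11 + q) (t(q) = -9 + (q - 3)/(q + 11) = -9 + (-3 + q)/(11 + q))
-27*t(I(1, u(3, -3)))*90 = -54*(-51 - 4*(-5))/(11 - 5)*90 = -54*(-51 + 20)/6*90 = -54*(-31)/6*90 = -27*(-31/3)*90 = 279*90 = 25110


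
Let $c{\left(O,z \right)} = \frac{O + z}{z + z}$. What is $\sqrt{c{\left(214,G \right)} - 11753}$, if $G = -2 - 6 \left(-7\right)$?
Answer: $\frac{i \sqrt{4699930}}{20} \approx 108.4 i$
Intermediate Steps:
$G = 40$ ($G = -2 - -42 = -2 + 42 = 40$)
$c{\left(O,z \right)} = \frac{O + z}{2 z}$
$\sqrt{c{\left(214,G \right)} - 11753} = \sqrt{\frac{214 + 40}{2 \cdot 40} - 11753} = \sqrt{\frac{1}{2} \cdot \frac{1}{40} \cdot 254 - 11753} = \sqrt{\frac{127}{40} - 11753} = \sqrt{- \frac{469993}{40}} = \frac{i \sqrt{4699930}}{20}$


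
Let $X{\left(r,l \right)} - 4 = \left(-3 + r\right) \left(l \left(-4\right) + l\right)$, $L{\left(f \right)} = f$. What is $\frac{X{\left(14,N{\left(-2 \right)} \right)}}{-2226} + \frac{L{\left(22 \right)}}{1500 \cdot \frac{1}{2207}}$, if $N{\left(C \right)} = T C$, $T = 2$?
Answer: $\frac{2996589}{92750} \approx 32.308$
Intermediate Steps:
$N{\left(C \right)} = 2 C$
$X{\left(r,l \right)} = 4 - 3 l \left(-3 + r\right)$ ($X{\left(r,l \right)} = 4 + \left(-3 + r\right) \left(l \left(-4\right) + l\right) = 4 + \left(-3 + r\right) \left(- 4 l + l\right) = 4 + \left(-3 + r\right) \left(- 3 l\right) = 4 - 3 l \left(-3 + r\right)$)
$\frac{X{\left(14,N{\left(-2 \right)} \right)}}{-2226} + \frac{L{\left(22 \right)}}{1500 \cdot \frac{1}{2207}} = \frac{4 + 9 \cdot 2 \left(-2\right) - 3 \cdot 2 \left(-2\right) 14}{-2226} + \frac{22}{1500 \cdot \frac{1}{2207}} = \left(4 + 9 \left(-4\right) - \left(-12\right) 14\right) \left(- \frac{1}{2226}\right) + \frac{22}{1500 \cdot \frac{1}{2207}} = \left(4 - 36 + 168\right) \left(- \frac{1}{2226}\right) + \frac{22}{\frac{1500}{2207}} = 136 \left(- \frac{1}{2226}\right) + 22 \cdot \frac{2207}{1500} = - \frac{68}{1113} + \frac{24277}{750} = \frac{2996589}{92750}$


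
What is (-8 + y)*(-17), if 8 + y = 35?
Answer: -323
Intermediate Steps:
y = 27 (y = -8 + 35 = 27)
(-8 + y)*(-17) = (-8 + 27)*(-17) = 19*(-17) = -323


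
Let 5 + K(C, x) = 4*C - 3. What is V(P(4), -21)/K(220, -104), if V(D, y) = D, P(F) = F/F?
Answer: 1/872 ≈ 0.0011468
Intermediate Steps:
P(F) = 1
K(C, x) = -8 + 4*C (K(C, x) = -5 + (4*C - 3) = -5 + (-3 + 4*C) = -8 + 4*C)
V(P(4), -21)/K(220, -104) = 1/(-8 + 4*220) = 1/(-8 + 880) = 1/872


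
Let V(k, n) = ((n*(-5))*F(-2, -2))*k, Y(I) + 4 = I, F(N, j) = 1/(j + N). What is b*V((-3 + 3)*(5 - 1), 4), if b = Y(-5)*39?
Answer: 0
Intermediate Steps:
F(N, j) = 1/(N + j)
Y(I) = -4 + I
b = -351 (b = (-4 - 5)*39 = -9*39 = -351)
V(k, n) = 5*k*n/4 (V(k, n) = ((n*(-5))/(-2 - 2))*k = (-5*n/(-4))*k = (-5*n*(-1/4))*k = (5*n/4)*k = 5*k*n/4)
b*V((-3 + 3)*(5 - 1), 4) = -1755*(-3 + 3)*(5 - 1)*4/4 = -1755*0*4*4/4 = -1755*0*4/4 = -351*0 = 0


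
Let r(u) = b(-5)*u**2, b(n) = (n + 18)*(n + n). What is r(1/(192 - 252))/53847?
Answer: -13/19384920 ≈ -6.7062e-7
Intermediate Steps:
b(n) = 2*n*(18 + n) (b(n) = (18 + n)*(2*n) = 2*n*(18 + n))
r(u) = -130*u**2 (r(u) = (2*(-5)*(18 - 5))*u**2 = (2*(-5)*13)*u**2 = -130*u**2)
r(1/(192 - 252))/53847 = -130/(192 - 252)**2/53847 = -130*(1/(-60))**2*(1/53847) = -130*(-1/60)**2*(1/53847) = -130*1/3600*(1/53847) = -13/360*1/53847 = -13/19384920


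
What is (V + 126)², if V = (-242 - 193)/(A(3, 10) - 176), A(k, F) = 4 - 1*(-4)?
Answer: 51854401/3136 ≈ 16535.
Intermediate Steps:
A(k, F) = 8 (A(k, F) = 4 + 4 = 8)
V = 145/56 (V = (-242 - 193)/(8 - 176) = -435/(-168) = -435*(-1/168) = 145/56 ≈ 2.5893)
(V + 126)² = (145/56 + 126)² = (7201/56)² = 51854401/3136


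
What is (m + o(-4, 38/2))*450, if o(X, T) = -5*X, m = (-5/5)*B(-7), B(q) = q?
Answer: 12150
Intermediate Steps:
m = 7 (m = -5/5*(-7) = -5*⅕*(-7) = -1*(-7) = 7)
(m + o(-4, 38/2))*450 = (7 - 5*(-4))*450 = (7 + 20)*450 = 27*450 = 12150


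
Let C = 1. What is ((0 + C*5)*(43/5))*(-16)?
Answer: -688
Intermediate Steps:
((0 + C*5)*(43/5))*(-16) = ((0 + 1*5)*(43/5))*(-16) = ((0 + 5)*(43*(⅕)))*(-16) = (5*(43/5))*(-16) = 43*(-16) = -688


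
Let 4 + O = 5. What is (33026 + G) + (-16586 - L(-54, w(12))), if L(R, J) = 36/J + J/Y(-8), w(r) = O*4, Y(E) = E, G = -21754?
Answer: -10645/2 ≈ -5322.5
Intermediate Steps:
O = 1 (O = -4 + 5 = 1)
w(r) = 4 (w(r) = 1*4 = 4)
L(R, J) = 36/J - J/8 (L(R, J) = 36/J + J/(-8) = 36/J + J*(-⅛) = 36/J - J/8)
(33026 + G) + (-16586 - L(-54, w(12))) = (33026 - 21754) + (-16586 - (36/4 - ⅛*4)) = 11272 + (-16586 - (36*(¼) - ½)) = 11272 + (-16586 - (9 - ½)) = 11272 + (-16586 - 1*17/2) = 11272 + (-16586 - 17/2) = 11272 - 33189/2 = -10645/2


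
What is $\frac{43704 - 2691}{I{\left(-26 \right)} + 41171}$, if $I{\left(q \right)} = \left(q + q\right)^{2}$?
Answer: $\frac{1519}{1625} \approx 0.93477$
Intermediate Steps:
$I{\left(q \right)} = 4 q^{2}$ ($I{\left(q \right)} = \left(2 q\right)^{2} = 4 q^{2}$)
$\frac{43704 - 2691}{I{\left(-26 \right)} + 41171} = \frac{43704 - 2691}{4 \left(-26\right)^{2} + 41171} = \frac{41013}{4 \cdot 676 + 41171} = \frac{41013}{2704 + 41171} = \frac{41013}{43875} = 41013 \cdot \frac{1}{43875} = \frac{1519}{1625}$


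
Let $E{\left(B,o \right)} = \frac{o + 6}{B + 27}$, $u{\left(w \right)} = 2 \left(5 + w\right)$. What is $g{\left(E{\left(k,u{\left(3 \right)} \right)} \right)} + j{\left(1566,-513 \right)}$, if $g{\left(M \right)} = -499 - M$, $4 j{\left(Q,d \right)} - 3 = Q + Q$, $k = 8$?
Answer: $\frac{39777}{140} \approx 284.12$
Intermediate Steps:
$u{\left(w \right)} = 10 + 2 w$
$j{\left(Q,d \right)} = \frac{3}{4} + \frac{Q}{2}$ ($j{\left(Q,d \right)} = \frac{3}{4} + \frac{Q + Q}{4} = \frac{3}{4} + \frac{2 Q}{4} = \frac{3}{4} + \frac{Q}{2}$)
$E{\left(B,o \right)} = \frac{6 + o}{27 + B}$
$g{\left(E{\left(k,u{\left(3 \right)} \right)} \right)} + j{\left(1566,-513 \right)} = \left(-499 - \frac{6 + \left(10 + 2 \cdot 3\right)}{27 + 8}\right) + \left(\frac{3}{4} + \frac{1}{2} \cdot 1566\right) = \left(-499 - \frac{6 + \left(10 + 6\right)}{35}\right) + \left(\frac{3}{4} + 783\right) = \left(-499 - \frac{6 + 16}{35}\right) + \frac{3135}{4} = \left(-499 - \frac{1}{35} \cdot 22\right) + \frac{3135}{4} = \left(-499 - \frac{22}{35}\right) + \frac{3135}{4} = - \frac{17487}{35} + \frac{3135}{4} = \frac{39777}{140}$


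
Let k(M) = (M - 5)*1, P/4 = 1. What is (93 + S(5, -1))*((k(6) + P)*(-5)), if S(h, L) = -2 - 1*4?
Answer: -2175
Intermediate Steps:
P = 4 (P = 4*1 = 4)
k(M) = -5 + M (k(M) = (-5 + M)*1 = -5 + M)
S(h, L) = -6 (S(h, L) = -2 - 4 = -6)
(93 + S(5, -1))*((k(6) + P)*(-5)) = (93 - 6)*(((-5 + 6) + 4)*(-5)) = 87*((1 + 4)*(-5)) = 87*(5*(-5)) = 87*(-25) = -2175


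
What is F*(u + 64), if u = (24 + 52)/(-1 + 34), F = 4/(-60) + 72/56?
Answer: 280064/3465 ≈ 80.827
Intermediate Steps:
F = 128/105 (F = 4*(-1/60) + 72*(1/56) = -1/15 + 9/7 = 128/105 ≈ 1.2190)
u = 76/33 ≈ 2.3030
F*(u + 64) = 128*(76/33 + 64)/105 = (128/105)*(2188/33) = 280064/3465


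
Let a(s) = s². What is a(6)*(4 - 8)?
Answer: -144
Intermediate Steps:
a(6)*(4 - 8) = 6²*(4 - 8) = 36*(-4) = -144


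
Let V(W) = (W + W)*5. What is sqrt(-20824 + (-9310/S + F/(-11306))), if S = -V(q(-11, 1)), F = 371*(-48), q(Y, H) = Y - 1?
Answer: I*sqrt(24044011611681)/33918 ≈ 144.57*I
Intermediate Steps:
q(Y, H) = -1 + Y
V(W) = 10*W (V(W) = (2*W)*5 = 10*W)
F = -17808
S = 120 (S = -10*(-1 - 11) = -10*(-12) = -1*(-120) = 120)
sqrt(-20824 + (-9310/S + F/(-11306))) = sqrt(-20824 + (-9310/120 - 17808/(-11306))) = sqrt(-20824 + (-9310*1/120 - 17808*(-1/11306))) = sqrt(-20824 + (-931/12 + 8904/5653)) = sqrt(-20824 - 5156095/67836) = sqrt(-1417772959/67836) = I*sqrt(24044011611681)/33918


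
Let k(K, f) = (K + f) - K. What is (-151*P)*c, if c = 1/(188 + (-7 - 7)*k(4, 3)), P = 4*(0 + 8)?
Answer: -2416/73 ≈ -33.096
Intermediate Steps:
P = 32 (P = 4*8 = 32)
k(K, f) = f
c = 1/146 (c = 1/(188 + (-7 - 7)*3) = 1/(188 - 14*3) = 1/(188 - 42) = 1/146 ≈ 0.0068493)
(-151*P)*c = -151*32*(1/146) = -4832*1/146 = -2416/73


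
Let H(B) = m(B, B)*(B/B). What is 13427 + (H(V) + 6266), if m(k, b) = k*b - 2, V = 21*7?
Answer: 41300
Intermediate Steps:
V = 147
m(k, b) = -2 + b*k (m(k, b) = b*k - 2 = -2 + b*k)
H(B) = -2 + B² (H(B) = (-2 + B*B)*(B/B) = (-2 + B²)*1 = -2 + B²)
13427 + (H(V) + 6266) = 13427 + ((-2 + 147²) + 6266) = 13427 + ((-2 + 21609) + 6266) = 13427 + (21607 + 6266) = 13427 + 27873 = 41300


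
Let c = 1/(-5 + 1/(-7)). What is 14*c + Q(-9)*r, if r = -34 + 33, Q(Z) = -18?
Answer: 275/18 ≈ 15.278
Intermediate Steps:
c = -7/36 (c = 1/(-5 + 1*(-⅐)) = 1/(-5 - ⅐) = 1/(-36/7) = -7/36 ≈ -0.19444)
r = -1
14*c + Q(-9)*r = 14*(-7/36) - 18*(-1) = -49/18 + 18 = 275/18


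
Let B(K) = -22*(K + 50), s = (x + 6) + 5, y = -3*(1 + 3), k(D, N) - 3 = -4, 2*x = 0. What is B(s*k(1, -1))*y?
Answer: 10296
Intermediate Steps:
x = 0 (x = (1/2)*0 = 0)
k(D, N) = -1 (k(D, N) = 3 - 4 = -1)
y = -12 (y = -3*4 = -12)
s = 11 (s = (0 + 6) + 5 = 6 + 5 = 11)
B(K) = -1100 - 22*K (B(K) = -22*(50 + K) = -1100 - 22*K)
B(s*k(1, -1))*y = (-1100 - 242*(-1))*(-12) = (-1100 - 22*(-11))*(-12) = (-1100 + 242)*(-12) = -858*(-12) = 10296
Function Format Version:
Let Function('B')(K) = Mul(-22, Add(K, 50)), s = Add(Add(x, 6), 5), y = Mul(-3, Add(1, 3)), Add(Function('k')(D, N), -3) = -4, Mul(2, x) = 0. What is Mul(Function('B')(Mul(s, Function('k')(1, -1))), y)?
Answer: 10296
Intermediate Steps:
x = 0 (x = Mul(Rational(1, 2), 0) = 0)
Function('k')(D, N) = -1 (Function('k')(D, N) = Add(3, -4) = -1)
y = -12 (y = Mul(-3, 4) = -12)
s = 11 (s = Add(Add(0, 6), 5) = Add(6, 5) = 11)
Function('B')(K) = Add(-1100, Mul(-22, K)) (Function('B')(K) = Mul(-22, Add(50, K)) = Add(-1100, Mul(-22, K)))
Mul(Function('B')(Mul(s, Function('k')(1, -1))), y) = Mul(Add(-1100, Mul(-22, Mul(11, -1))), -12) = Mul(Add(-1100, Mul(-22, -11)), -12) = Mul(Add(-1100, 242), -12) = Mul(-858, -12) = 10296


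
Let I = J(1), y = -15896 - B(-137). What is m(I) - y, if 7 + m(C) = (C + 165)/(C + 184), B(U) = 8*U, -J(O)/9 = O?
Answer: 2588931/175 ≈ 14794.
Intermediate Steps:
J(O) = -9*O
y = -14800 (y = -15896 - 8*(-137) = -15896 - 1*(-1096) = -15896 + 1096 = -14800)
I = -9 (I = -9*1 = -9)
m(C) = -7 + (165 + C)/(184 + C) (m(C) = -7 + (C + 165)/(C + 184) = -7 + (165 + C)/(184 + C))
m(I) - y = (-1123 - 6*(-9))/(184 - 9) - 1*(-14800) = (-1123 + 54)/175 + 14800 = (1/175)*(-1069) + 14800 = -1069/175 + 14800 = 2588931/175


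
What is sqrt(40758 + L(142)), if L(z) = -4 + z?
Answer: 24*sqrt(71) ≈ 202.23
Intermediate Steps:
sqrt(40758 + L(142)) = sqrt(40758 + (-4 + 142)) = sqrt(40758 + 138) = sqrt(40896) = 24*sqrt(71)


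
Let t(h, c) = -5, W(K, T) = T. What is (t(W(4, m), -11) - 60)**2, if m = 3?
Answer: 4225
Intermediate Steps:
(t(W(4, m), -11) - 60)**2 = (-5 - 60)**2 = (-65)**2 = 4225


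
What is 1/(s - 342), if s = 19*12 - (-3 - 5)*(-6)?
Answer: -1/162 ≈ -0.0061728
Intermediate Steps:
s = 180 (s = 228 - (-8)*(-6) = 228 - 1*48 = 228 - 48 = 180)
1/(s - 342) = 1/(180 - 342) = 1/(-162) = -1/162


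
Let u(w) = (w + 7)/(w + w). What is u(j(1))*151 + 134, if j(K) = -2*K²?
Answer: -219/4 ≈ -54.750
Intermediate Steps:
u(w) = (7 + w)/(2*w) (u(w) = (7 + w)/((2*w)) = (7 + w)*(1/(2*w)) = (7 + w)/(2*w))
u(j(1))*151 + 134 = ((7 - 2*1²)/(2*((-2*1²))))*151 + 134 = ((7 - 2*1)/(2*((-2*1))))*151 + 134 = ((½)*(7 - 2)/(-2))*151 + 134 = ((½)*(-½)*5)*151 + 134 = -5/4*151 + 134 = -755/4 + 134 = -219/4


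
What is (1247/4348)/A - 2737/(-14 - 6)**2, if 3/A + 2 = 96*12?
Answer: 134479643/1304400 ≈ 103.10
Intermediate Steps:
A = 3/1150 (A = 3/(-2 + 96*12) = 3/(-2 + 1152) = 3/1150 ≈ 0.0026087)
(1247/4348)/A - 2737/(-14 - 6)**2 = (1247/4348)/(3/1150) - 2737/(-14 - 6)**2 = (1247*(1/4348))*(1150/3) - 2737/((-20)**2) = (1247/4348)*(1150/3) - 2737/400 = 717025/6522 - 2737*1/400 = 717025/6522 - 2737/400 = 134479643/1304400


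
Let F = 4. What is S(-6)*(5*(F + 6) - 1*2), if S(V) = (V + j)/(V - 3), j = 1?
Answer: 80/3 ≈ 26.667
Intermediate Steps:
S(V) = (1 + V)/(-3 + V) (S(V) = (V + 1)/(V - 3) = (1 + V)/(-3 + V))
S(-6)*(5*(F + 6) - 1*2) = ((1 - 6)/(-3 - 6))*(5*(4 + 6) - 1*2) = (-5/(-9))*(5*10 - 2) = (-⅑*(-5))*(50 - 2) = (5/9)*48 = 80/3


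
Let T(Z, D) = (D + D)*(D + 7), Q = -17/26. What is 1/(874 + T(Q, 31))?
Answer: 1/3230 ≈ 0.00030960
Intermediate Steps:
Q = -17/26 (Q = -17*1/26 = -17/26 ≈ -0.65385)
T(Z, D) = 2*D*(7 + D) (T(Z, D) = (2*D)*(7 + D) = 2*D*(7 + D))
1/(874 + T(Q, 31)) = 1/(874 + 2*31*(7 + 31)) = 1/(874 + 2*31*38) = 1/(874 + 2356) = 1/3230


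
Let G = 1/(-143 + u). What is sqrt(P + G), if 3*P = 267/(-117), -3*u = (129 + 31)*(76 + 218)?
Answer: 2*I*sqrt(72424766609)/617097 ≈ 0.87221*I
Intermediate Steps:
u = -15680 (u = -(129 + 31)*(76 + 218)/3 = -160*294/3 = -1/3*47040 = -15680)
P = -89/117 (P = (267/(-117))/3 = (267*(-1/117))/3 = (1/3)*(-89/39) = -89/117 ≈ -0.76068)
G = -1/15823 (G = 1/(-143 - 15680) = 1/(-15823) = -1/15823 ≈ -6.3199e-5)
sqrt(P + G) = sqrt(-89/117 - 1/15823) = sqrt(-1408364/1851291) = 2*I*sqrt(72424766609)/617097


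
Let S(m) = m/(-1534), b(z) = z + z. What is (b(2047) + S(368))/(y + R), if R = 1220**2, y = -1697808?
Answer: -1569957/80307968 ≈ -0.019549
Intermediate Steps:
b(z) = 2*z
R = 1488400
S(m) = -m/1534 (S(m) = m*(-1/1534) = -m/1534)
(b(2047) + S(368))/(y + R) = (2*2047 - 1/1534*368)/(-1697808 + 1488400) = (4094 - 184/767)/(-209408) = (3139914/767)*(-1/209408) = -1569957/80307968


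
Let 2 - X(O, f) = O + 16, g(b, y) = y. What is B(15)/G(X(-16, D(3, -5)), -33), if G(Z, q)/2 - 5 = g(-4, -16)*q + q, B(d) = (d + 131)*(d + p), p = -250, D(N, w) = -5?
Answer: -3431/100 ≈ -34.310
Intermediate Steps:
X(O, f) = -14 - O (X(O, f) = 2 - (O + 16) = 2 - (16 + O) = 2 + (-16 - O) = -14 - O)
B(d) = (-250 + d)*(131 + d) (B(d) = (d + 131)*(d - 250) = (131 + d)*(-250 + d) = (-250 + d)*(131 + d))
G(Z, q) = 10 - 30*q (G(Z, q) = 10 + 2*(-16*q + q) = 10 + 2*(-15*q) = 10 - 30*q)
B(15)/G(X(-16, D(3, -5)), -33) = (-32750 + 15**2 - 119*15)/(10 - 30*(-33)) = (-32750 + 225 - 1785)/(10 + 990) = -34310/1000 = -34310*1/1000 = -3431/100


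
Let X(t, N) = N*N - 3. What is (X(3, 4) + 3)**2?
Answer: 256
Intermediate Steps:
X(t, N) = -3 + N**2 (X(t, N) = N**2 - 3 = -3 + N**2)
(X(3, 4) + 3)**2 = ((-3 + 4**2) + 3)**2 = ((-3 + 16) + 3)**2 = (13 + 3)**2 = 16**2 = 256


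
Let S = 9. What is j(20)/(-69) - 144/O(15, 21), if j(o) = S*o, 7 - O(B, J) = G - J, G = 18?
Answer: -1956/115 ≈ -17.009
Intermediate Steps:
O(B, J) = -11 + J (O(B, J) = 7 - (18 - J) = 7 + (-18 + J) = -11 + J)
j(o) = 9*o
j(20)/(-69) - 144/O(15, 21) = (9*20)/(-69) - 144/(-11 + 21) = 180*(-1/69) - 144/10 = -60/23 - 144*1/10 = -60/23 - 72/5 = -1956/115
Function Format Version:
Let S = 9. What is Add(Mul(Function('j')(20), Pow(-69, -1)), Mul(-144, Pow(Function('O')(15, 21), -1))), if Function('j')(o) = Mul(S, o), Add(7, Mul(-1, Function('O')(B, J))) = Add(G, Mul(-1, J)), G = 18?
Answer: Rational(-1956, 115) ≈ -17.009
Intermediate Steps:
Function('O')(B, J) = Add(-11, J) (Function('O')(B, J) = Add(7, Mul(-1, Add(18, Mul(-1, J)))) = Add(7, Add(-18, J)) = Add(-11, J))
Function('j')(o) = Mul(9, o)
Add(Mul(Function('j')(20), Pow(-69, -1)), Mul(-144, Pow(Function('O')(15, 21), -1))) = Add(Mul(Mul(9, 20), Pow(-69, -1)), Mul(-144, Pow(Add(-11, 21), -1))) = Add(Mul(180, Rational(-1, 69)), Mul(-144, Pow(10, -1))) = Add(Rational(-60, 23), Mul(-144, Rational(1, 10))) = Add(Rational(-60, 23), Rational(-72, 5)) = Rational(-1956, 115)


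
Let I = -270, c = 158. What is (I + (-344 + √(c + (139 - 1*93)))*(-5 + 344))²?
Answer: 13685780880 - 158497416*√51 ≈ 1.2554e+10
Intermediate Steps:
(I + (-344 + √(c + (139 - 1*93)))*(-5 + 344))² = (-270 + (-344 + √(158 + (139 - 1*93)))*(-5 + 344))² = (-270 + (-344 + √(158 + (139 - 93)))*339)² = (-270 + (-344 + √(158 + 46))*339)² = (-270 + (-344 + √204)*339)² = (-270 + (-344 + 2*√51)*339)² = (-270 + (-116616 + 678*√51))² = (-116886 + 678*√51)²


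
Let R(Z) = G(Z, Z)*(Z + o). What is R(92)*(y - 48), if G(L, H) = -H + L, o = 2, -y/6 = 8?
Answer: 0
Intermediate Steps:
y = -48 (y = -6*8 = -48)
G(L, H) = L - H
R(Z) = 0 (R(Z) = (Z - Z)*(Z + 2) = 0*(2 + Z) = 0)
R(92)*(y - 48) = 0*(-48 - 48) = 0*(-96) = 0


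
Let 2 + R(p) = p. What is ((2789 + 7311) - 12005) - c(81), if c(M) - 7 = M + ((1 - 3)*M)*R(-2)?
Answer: -2641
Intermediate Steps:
R(p) = -2 + p
c(M) = 7 + 9*M (c(M) = 7 + (M + ((1 - 3)*M)*(-2 - 2)) = 7 + (M - 2*M*(-4)) = 7 + (M + 8*M) = 7 + 9*M)
((2789 + 7311) - 12005) - c(81) = ((2789 + 7311) - 12005) - (7 + 9*81) = (10100 - 12005) - (7 + 729) = -1905 - 1*736 = -1905 - 736 = -2641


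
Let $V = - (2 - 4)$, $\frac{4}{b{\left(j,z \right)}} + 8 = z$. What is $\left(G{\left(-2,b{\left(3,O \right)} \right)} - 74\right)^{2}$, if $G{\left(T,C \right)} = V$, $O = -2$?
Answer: $5184$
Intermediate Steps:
$b{\left(j,z \right)} = \frac{4}{-8 + z}$
$V = 2$ ($V = \left(-1\right) \left(-2\right) = 2$)
$G{\left(T,C \right)} = 2$
$\left(G{\left(-2,b{\left(3,O \right)} \right)} - 74\right)^{2} = \left(2 - 74\right)^{2} = \left(-72\right)^{2} = 5184$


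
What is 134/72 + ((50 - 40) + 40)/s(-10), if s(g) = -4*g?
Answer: 28/9 ≈ 3.1111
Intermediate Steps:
134/72 + ((50 - 40) + 40)/s(-10) = 134/72 + ((50 - 40) + 40)/((-4*(-10))) = 134*(1/72) + (10 + 40)/40 = 67/36 + (1/40)*50 = 67/36 + 5/4 = 28/9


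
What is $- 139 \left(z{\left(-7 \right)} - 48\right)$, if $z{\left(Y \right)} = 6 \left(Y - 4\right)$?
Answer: $15846$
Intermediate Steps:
$z{\left(Y \right)} = -24 + 6 Y$ ($z{\left(Y \right)} = 6 \left(-4 + Y\right) = -24 + 6 Y$)
$- 139 \left(z{\left(-7 \right)} - 48\right) = - 139 \left(\left(-24 + 6 \left(-7\right)\right) - 48\right) = - 139 \left(\left(-24 - 42\right) - 48\right) = - 139 \left(-66 - 48\right) = \left(-139\right) \left(-114\right) = 15846$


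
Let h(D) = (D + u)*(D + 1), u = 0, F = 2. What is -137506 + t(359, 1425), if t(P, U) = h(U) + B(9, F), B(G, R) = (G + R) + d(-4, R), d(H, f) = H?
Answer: 1894551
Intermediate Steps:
B(G, R) = -4 + G + R (B(G, R) = (G + R) - 4 = -4 + G + R)
h(D) = D*(1 + D) (h(D) = (D + 0)*(D + 1) = D*(1 + D))
t(P, U) = 7 + U*(1 + U) (t(P, U) = U*(1 + U) + (-4 + 9 + 2) = U*(1 + U) + 7 = 7 + U*(1 + U))
-137506 + t(359, 1425) = -137506 + (7 + 1425 + 1425²) = -137506 + (7 + 1425 + 2030625) = -137506 + 2032057 = 1894551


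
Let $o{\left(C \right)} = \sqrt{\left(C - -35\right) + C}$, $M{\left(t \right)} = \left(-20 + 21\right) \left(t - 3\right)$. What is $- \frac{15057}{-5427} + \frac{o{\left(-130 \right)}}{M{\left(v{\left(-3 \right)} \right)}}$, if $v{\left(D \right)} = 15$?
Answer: $\frac{1673}{603} + \frac{5 i}{4} \approx 2.7745 + 1.25 i$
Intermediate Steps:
$M{\left(t \right)} = -3 + t$ ($M{\left(t \right)} = 1 \left(-3 + t\right) = -3 + t$)
$o{\left(C \right)} = \sqrt{35 + 2 C}$ ($o{\left(C \right)} = \sqrt{\left(C + 35\right) + C} = \sqrt{\left(35 + C\right) + C} = \sqrt{35 + 2 C}$)
$- \frac{15057}{-5427} + \frac{o{\left(-130 \right)}}{M{\left(v{\left(-3 \right)} \right)}} = - \frac{15057}{-5427} + \frac{\sqrt{35 + 2 \left(-130\right)}}{-3 + 15} = \left(-15057\right) \left(- \frac{1}{5427}\right) + \frac{\sqrt{35 - 260}}{12} = \frac{1673}{603} + \sqrt{-225} \cdot \frac{1}{12} = \frac{1673}{603} + 15 i \frac{1}{12} = \frac{1673}{603} + \frac{5 i}{4}$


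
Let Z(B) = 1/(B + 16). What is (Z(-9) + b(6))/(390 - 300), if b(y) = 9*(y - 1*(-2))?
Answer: 101/126 ≈ 0.80159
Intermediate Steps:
Z(B) = 1/(16 + B)
b(y) = 18 + 9*y (b(y) = 9*(y + 2) = 9*(2 + y) = 18 + 9*y)
(Z(-9) + b(6))/(390 - 300) = (1/(16 - 9) + (18 + 9*6))/(390 - 300) = (1/7 + (18 + 54))/90 = (1/7 + 72)*(1/90) = (505/7)*(1/90) = 101/126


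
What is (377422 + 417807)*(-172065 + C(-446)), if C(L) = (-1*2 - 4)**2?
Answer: -136802449641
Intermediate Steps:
C(L) = 36 (C(L) = (-2 - 4)**2 = (-6)**2 = 36)
(377422 + 417807)*(-172065 + C(-446)) = (377422 + 417807)*(-172065 + 36) = 795229*(-172029) = -136802449641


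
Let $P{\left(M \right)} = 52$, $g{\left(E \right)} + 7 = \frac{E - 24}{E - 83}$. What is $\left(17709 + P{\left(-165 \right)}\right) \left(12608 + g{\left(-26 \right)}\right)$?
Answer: $\frac{24395781399}{109} \approx 2.2381 \cdot 10^{8}$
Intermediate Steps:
$g{\left(E \right)} = -7 + \frac{-24 + E}{-83 + E}$ ($g{\left(E \right)} = -7 + \frac{E - 24}{E - 83} = -7 + \frac{-24 + E}{-83 + E}$)
$\left(17709 + P{\left(-165 \right)}\right) \left(12608 + g{\left(-26 \right)}\right) = \left(17709 + 52\right) \left(12608 + \frac{557 - -156}{-83 - 26}\right) = 17761 \left(12608 + \frac{557 + 156}{-109}\right) = 17761 \left(12608 - \frac{713}{109}\right) = 17761 \cdot \frac{1373559}{109} = \frac{24395781399}{109}$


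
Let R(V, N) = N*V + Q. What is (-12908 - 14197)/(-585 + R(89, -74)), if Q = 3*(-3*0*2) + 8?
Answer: 2085/551 ≈ 3.7840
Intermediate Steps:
Q = 8 (Q = 3*(0*2) + 8 = 3*0 + 8 = 0 + 8 = 8)
R(V, N) = 8 + N*V (R(V, N) = N*V + 8 = 8 + N*V)
(-12908 - 14197)/(-585 + R(89, -74)) = (-12908 - 14197)/(-585 + (8 - 74*89)) = -27105/(-585 + (8 - 6586)) = -27105/(-585 - 6578) = -27105/(-7163) = -27105*(-1/7163) = 2085/551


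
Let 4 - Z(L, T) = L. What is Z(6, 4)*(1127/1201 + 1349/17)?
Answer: -3278616/20417 ≈ -160.58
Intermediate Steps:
Z(L, T) = 4 - L
Z(6, 4)*(1127/1201 + 1349/17) = (4 - 1*6)*(1127/1201 + 1349/17) = (4 - 6)*(1127*(1/1201) + 1349*(1/17)) = -2*(1127/1201 + 1349/17) = -2*1639308/20417 = -3278616/20417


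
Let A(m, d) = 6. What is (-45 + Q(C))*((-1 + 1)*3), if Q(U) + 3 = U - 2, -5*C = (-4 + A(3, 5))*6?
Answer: 0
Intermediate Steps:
C = -12/5 (C = -(-4 + 6)*6/5 = -2*6/5 = -1/5*12 = -12/5 ≈ -2.4000)
Q(U) = -5 + U (Q(U) = -3 + (U - 2) = -3 + (-2 + U) = -5 + U)
(-45 + Q(C))*((-1 + 1)*3) = (-45 + (-5 - 12/5))*((-1 + 1)*3) = (-45 - 37/5)*(0*3) = -262/5*0 = 0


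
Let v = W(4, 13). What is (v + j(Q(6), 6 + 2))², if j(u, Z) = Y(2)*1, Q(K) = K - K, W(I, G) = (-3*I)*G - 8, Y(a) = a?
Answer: 26244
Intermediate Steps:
W(I, G) = -8 - 3*G*I (W(I, G) = -3*G*I - 8 = -8 - 3*G*I)
Q(K) = 0
v = -164 (v = -8 - 3*13*4 = -8 - 156 = -164)
j(u, Z) = 2 (j(u, Z) = 2*1 = 2)
(v + j(Q(6), 6 + 2))² = (-164 + 2)² = (-162)² = 26244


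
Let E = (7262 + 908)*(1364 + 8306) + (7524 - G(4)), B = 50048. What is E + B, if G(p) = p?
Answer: 79061468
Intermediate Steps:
E = 79011420 (E = (7262 + 908)*(1364 + 8306) + (7524 - 1*4) = 8170*9670 + (7524 - 4) = 79003900 + 7520 = 79011420)
E + B = 79011420 + 50048 = 79061468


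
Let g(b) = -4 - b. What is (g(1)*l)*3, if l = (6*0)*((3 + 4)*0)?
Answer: 0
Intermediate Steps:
l = 0 (l = 0*(7*0) = 0*0 = 0)
(g(1)*l)*3 = ((-4 - 1*1)*0)*3 = ((-4 - 1)*0)*3 = -5*0*3 = 0*3 = 0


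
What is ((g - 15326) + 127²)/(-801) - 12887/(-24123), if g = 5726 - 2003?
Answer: -32952737/6440841 ≈ -5.1162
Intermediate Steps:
g = 3723
((g - 15326) + 127²)/(-801) - 12887/(-24123) = ((3723 - 15326) + 127²)/(-801) - 12887/(-24123) = (-11603 + 16129)*(-1/801) - 12887*(-1/24123) = 4526*(-1/801) + 12887/24123 = -4526/801 + 12887/24123 = -32952737/6440841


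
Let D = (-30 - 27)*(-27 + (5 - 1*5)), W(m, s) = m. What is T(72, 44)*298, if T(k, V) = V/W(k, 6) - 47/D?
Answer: 266263/1539 ≈ 173.01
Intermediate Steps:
D = 1539 (D = -57*(-27 + (5 - 5)) = -57*(-27 + 0) = -57*(-27) = 1539)
T(k, V) = -47/1539 + V/k (T(k, V) = V/k - 47/1539 = -47/1539 + V/k)
T(72, 44)*298 = (-47/1539 + 44/72)*298 = (-47/1539 + 44*(1/72))*298 = (-47/1539 + 11/18)*298 = (1787/3078)*298 = 266263/1539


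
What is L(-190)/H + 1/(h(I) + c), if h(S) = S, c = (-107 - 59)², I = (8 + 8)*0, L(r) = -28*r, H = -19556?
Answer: -36644591/134721284 ≈ -0.27200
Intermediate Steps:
I = 0 (I = 16*0 = 0)
c = 27556 (c = (-166)² = 27556)
L(-190)/H + 1/(h(I) + c) = -28*(-190)/(-19556) + 1/(0 + 27556) = 5320*(-1/19556) + 1/27556 = -1330/4889 + 1/27556 = -36644591/134721284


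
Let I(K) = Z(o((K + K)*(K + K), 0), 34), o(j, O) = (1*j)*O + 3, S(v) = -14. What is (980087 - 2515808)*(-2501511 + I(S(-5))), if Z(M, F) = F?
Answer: 3841570759917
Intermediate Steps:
o(j, O) = 3 + O*j (o(j, O) = j*O + 3 = O*j + 3 = 3 + O*j)
I(K) = 34
(980087 - 2515808)*(-2501511 + I(S(-5))) = (980087 - 2515808)*(-2501511 + 34) = -1535721*(-2501477) = 3841570759917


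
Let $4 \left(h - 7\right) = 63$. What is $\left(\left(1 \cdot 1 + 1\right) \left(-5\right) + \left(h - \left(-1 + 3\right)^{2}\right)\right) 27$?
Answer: $\frac{945}{4} \approx 236.25$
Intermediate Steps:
$h = \frac{91}{4}$ ($h = 7 + \frac{1}{4} \cdot 63 = 7 + \frac{63}{4} = \frac{91}{4} \approx 22.75$)
$\left(\left(1 \cdot 1 + 1\right) \left(-5\right) + \left(h - \left(-1 + 3\right)^{2}\right)\right) 27 = \left(\left(1 \cdot 1 + 1\right) \left(-5\right) + \left(\frac{91}{4} - \left(-1 + 3\right)^{2}\right)\right) 27 = \left(\left(1 + 1\right) \left(-5\right) + \left(\frac{91}{4} - 2^{2}\right)\right) 27 = \left(2 \left(-5\right) + \left(\frac{91}{4} - 4\right)\right) 27 = \left(-10 + \left(\frac{91}{4} - 4\right)\right) 27 = \left(-10 + \frac{75}{4}\right) 27 = \frac{35}{4} \cdot 27 = \frac{945}{4}$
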